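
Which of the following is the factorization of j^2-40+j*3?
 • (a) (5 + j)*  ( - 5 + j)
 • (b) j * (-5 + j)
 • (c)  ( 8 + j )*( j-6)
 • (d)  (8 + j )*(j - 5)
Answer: d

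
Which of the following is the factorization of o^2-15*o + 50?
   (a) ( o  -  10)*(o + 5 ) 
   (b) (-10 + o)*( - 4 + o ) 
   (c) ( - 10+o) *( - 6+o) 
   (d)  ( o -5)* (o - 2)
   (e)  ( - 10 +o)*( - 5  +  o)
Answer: e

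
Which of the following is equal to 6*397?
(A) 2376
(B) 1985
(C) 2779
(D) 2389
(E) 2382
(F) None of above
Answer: E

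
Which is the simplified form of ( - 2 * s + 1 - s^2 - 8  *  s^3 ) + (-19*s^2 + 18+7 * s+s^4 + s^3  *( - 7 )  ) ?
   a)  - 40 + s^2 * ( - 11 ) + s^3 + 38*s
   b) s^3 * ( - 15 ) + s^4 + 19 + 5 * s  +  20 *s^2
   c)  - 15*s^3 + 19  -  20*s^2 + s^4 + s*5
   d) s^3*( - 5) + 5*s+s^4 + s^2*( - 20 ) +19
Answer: c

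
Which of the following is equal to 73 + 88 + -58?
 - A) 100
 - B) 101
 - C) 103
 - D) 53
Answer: C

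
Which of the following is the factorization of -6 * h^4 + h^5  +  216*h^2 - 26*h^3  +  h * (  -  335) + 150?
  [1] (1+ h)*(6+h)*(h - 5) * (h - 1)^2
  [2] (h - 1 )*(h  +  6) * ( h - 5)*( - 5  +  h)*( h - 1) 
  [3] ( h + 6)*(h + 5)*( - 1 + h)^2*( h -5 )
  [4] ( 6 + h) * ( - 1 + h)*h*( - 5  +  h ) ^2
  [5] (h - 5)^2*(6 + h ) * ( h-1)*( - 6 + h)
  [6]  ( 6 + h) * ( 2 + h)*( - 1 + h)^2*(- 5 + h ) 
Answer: 2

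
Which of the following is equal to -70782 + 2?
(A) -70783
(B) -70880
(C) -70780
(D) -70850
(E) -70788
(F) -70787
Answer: C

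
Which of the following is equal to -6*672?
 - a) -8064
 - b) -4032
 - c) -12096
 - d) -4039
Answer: b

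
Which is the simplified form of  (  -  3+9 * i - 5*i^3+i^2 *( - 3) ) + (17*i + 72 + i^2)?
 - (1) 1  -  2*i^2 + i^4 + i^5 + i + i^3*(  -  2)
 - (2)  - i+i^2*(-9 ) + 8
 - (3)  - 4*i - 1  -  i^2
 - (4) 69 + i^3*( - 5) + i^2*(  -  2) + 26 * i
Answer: 4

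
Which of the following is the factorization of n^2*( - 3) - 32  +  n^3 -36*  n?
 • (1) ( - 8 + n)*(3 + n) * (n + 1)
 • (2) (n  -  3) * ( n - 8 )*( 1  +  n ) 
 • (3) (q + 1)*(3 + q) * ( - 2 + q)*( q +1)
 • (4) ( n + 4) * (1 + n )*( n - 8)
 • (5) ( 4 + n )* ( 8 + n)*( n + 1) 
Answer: 4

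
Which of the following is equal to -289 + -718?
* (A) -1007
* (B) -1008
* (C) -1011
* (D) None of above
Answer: A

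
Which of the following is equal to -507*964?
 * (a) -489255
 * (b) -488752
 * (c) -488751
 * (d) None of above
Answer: d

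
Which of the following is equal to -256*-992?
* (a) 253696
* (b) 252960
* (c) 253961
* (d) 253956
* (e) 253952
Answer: e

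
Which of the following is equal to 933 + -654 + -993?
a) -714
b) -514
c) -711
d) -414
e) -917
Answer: a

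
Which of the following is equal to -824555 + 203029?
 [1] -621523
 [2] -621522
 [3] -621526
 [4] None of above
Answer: 3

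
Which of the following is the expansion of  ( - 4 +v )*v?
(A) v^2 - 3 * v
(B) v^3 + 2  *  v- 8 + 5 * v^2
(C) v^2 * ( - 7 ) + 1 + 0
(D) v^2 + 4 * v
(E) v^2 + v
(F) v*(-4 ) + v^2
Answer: F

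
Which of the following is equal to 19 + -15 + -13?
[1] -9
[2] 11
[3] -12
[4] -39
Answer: 1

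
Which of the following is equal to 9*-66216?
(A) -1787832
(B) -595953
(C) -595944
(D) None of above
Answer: C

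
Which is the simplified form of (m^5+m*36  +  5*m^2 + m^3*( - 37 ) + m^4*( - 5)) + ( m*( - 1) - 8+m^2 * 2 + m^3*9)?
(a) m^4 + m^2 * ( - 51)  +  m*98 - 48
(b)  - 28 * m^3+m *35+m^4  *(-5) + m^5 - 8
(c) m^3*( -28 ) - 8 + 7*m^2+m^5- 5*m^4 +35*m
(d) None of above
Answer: c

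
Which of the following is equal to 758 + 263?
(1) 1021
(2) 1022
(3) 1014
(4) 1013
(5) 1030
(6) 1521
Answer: 1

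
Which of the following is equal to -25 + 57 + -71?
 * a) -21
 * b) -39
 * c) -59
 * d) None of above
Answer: b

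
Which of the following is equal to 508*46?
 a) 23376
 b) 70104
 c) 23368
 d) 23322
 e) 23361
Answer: c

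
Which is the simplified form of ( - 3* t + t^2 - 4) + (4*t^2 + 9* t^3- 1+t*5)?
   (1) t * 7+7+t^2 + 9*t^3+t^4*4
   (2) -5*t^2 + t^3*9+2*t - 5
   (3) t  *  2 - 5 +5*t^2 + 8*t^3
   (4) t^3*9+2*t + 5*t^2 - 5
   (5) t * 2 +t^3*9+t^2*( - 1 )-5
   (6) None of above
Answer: 4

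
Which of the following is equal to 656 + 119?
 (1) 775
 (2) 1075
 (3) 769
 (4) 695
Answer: 1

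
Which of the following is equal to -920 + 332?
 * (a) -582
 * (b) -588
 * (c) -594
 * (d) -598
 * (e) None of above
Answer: b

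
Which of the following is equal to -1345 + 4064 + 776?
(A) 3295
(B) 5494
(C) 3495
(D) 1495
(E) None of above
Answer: C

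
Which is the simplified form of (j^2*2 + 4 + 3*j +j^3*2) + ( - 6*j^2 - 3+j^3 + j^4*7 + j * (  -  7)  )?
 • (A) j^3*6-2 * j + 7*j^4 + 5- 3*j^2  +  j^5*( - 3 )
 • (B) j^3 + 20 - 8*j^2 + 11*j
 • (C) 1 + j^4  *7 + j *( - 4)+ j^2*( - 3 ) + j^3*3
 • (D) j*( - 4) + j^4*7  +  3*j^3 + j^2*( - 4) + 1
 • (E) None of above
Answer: D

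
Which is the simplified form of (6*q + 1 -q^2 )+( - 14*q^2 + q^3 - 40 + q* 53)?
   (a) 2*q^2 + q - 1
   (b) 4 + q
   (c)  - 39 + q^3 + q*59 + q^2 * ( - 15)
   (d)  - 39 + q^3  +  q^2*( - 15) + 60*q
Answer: c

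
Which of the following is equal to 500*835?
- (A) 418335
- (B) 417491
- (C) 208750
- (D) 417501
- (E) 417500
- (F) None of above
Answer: E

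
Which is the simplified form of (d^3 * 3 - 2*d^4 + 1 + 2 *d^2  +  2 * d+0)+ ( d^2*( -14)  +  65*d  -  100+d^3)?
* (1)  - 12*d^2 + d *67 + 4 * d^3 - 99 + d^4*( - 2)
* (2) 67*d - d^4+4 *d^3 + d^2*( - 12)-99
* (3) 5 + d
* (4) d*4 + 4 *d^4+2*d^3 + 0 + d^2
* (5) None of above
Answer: 1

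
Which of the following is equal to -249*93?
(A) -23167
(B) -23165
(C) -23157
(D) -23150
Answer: C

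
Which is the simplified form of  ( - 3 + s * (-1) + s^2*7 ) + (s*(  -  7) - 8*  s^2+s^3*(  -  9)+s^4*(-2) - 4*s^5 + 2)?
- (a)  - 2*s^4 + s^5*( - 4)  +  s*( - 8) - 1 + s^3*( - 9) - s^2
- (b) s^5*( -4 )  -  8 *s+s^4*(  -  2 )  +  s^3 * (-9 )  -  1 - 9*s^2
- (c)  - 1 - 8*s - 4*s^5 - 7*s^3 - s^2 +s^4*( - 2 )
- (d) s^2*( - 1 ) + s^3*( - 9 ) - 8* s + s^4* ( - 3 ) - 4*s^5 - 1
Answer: a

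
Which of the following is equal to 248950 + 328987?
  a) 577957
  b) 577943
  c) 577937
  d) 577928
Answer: c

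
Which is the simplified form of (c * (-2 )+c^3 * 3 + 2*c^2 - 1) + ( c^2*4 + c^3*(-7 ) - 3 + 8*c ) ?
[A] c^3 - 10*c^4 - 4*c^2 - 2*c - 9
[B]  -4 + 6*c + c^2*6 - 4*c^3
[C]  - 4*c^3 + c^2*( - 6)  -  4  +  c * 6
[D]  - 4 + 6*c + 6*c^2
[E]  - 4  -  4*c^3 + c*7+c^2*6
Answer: B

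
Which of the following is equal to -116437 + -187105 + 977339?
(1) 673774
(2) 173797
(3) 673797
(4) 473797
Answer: 3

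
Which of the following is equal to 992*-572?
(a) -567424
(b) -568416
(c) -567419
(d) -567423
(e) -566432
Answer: a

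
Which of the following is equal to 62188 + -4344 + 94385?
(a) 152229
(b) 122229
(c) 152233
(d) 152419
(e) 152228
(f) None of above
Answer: a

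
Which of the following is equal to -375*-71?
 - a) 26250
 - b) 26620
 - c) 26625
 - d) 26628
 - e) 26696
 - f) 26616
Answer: c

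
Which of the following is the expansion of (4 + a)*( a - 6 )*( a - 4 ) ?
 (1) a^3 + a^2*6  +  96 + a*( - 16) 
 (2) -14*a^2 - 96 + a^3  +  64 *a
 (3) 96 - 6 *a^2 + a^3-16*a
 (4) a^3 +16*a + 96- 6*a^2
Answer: 3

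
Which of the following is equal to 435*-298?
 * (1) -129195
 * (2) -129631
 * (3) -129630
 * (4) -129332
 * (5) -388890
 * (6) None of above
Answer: 3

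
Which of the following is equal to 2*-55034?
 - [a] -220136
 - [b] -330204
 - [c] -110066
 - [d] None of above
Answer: d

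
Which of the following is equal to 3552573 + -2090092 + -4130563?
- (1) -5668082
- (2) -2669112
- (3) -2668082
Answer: 3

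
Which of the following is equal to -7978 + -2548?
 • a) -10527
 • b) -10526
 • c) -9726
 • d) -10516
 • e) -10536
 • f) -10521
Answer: b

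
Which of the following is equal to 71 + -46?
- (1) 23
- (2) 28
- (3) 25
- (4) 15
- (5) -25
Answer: 3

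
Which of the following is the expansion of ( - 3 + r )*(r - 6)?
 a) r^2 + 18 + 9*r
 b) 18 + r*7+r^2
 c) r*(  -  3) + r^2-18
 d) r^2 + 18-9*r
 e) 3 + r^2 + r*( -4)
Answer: d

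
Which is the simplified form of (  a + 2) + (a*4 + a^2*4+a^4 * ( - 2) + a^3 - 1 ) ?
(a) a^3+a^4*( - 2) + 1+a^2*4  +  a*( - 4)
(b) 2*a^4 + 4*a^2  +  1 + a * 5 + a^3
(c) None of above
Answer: c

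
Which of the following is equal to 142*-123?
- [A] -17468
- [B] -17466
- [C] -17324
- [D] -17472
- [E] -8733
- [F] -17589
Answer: B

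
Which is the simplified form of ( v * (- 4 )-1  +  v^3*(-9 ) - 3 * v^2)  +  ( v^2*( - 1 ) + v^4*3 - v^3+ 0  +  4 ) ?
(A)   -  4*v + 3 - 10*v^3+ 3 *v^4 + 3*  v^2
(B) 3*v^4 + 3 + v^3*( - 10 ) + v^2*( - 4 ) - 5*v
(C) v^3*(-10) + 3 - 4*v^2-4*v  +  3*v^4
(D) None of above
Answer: C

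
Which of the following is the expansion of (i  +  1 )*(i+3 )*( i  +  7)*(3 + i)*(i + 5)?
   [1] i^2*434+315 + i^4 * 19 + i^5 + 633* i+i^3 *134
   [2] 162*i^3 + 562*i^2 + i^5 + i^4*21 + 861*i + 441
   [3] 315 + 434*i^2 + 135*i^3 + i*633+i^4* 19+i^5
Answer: 1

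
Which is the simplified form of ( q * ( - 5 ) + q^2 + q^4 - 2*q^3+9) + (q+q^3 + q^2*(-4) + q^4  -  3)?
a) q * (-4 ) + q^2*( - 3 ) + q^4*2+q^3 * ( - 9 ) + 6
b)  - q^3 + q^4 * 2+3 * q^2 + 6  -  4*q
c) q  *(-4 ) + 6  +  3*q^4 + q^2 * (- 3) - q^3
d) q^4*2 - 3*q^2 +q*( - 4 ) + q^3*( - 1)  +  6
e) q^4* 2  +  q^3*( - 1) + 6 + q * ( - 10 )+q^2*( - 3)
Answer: d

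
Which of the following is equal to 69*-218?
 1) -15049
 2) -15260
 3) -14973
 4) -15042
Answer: 4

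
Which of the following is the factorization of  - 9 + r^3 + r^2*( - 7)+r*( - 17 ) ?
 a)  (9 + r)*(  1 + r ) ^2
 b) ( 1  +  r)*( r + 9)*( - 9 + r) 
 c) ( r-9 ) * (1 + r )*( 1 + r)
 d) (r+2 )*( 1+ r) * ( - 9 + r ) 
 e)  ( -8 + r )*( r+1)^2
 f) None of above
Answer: c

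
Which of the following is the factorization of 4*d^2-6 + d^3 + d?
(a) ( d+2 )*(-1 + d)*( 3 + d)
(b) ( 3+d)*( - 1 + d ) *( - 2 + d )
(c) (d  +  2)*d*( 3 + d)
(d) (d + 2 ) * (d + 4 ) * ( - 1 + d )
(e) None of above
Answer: a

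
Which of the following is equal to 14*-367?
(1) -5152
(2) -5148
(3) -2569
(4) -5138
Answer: 4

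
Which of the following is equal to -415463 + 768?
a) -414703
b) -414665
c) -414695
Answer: c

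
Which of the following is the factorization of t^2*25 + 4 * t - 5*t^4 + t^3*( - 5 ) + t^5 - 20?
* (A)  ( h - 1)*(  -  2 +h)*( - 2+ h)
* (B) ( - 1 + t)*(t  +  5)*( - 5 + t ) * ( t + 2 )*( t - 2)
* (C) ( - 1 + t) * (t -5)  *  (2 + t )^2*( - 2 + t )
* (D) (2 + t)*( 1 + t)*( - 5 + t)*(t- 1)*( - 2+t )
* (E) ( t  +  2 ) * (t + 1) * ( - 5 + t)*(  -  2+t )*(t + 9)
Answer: D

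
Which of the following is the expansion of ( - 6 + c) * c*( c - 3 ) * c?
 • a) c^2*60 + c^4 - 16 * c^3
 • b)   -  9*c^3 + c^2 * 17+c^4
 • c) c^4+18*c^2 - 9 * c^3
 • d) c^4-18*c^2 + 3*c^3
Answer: c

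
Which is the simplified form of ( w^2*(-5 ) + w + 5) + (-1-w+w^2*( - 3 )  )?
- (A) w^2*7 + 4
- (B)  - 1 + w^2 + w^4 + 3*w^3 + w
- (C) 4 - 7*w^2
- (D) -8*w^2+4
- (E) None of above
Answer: D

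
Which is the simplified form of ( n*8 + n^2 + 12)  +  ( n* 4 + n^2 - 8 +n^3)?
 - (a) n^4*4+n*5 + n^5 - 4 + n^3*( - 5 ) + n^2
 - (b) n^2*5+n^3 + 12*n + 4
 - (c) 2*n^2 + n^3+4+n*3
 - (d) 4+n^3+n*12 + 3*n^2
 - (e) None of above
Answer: e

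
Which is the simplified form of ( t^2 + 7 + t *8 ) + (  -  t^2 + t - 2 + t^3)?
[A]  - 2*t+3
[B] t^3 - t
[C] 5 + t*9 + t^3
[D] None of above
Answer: C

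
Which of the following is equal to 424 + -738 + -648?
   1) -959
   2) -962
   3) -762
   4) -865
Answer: 2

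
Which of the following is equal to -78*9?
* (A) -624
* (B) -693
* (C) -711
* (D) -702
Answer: D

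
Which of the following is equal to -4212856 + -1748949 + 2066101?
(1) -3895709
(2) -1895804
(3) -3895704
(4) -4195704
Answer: 3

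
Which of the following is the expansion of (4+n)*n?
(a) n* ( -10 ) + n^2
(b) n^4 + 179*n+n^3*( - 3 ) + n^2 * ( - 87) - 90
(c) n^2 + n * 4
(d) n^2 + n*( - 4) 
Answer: c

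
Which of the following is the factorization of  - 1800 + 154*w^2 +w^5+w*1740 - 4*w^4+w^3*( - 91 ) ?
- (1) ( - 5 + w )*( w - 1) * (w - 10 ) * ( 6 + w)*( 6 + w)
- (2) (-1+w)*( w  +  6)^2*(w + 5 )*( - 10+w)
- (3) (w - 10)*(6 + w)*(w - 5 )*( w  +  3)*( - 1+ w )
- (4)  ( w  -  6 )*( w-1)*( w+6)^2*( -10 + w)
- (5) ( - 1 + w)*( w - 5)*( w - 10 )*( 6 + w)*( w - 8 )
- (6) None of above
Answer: 1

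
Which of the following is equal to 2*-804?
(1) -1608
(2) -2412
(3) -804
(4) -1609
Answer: 1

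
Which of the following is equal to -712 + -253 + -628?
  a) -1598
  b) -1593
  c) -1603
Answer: b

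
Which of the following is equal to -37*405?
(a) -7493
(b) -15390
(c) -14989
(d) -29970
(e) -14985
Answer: e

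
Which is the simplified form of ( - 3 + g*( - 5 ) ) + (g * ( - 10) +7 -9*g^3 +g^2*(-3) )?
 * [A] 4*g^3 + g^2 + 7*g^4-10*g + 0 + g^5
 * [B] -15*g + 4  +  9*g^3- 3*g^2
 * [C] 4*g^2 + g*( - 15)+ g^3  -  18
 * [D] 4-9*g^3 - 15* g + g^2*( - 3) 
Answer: D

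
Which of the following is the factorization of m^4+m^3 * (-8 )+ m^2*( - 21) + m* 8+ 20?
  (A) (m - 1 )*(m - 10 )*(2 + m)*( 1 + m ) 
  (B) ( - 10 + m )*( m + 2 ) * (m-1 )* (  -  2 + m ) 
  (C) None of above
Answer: A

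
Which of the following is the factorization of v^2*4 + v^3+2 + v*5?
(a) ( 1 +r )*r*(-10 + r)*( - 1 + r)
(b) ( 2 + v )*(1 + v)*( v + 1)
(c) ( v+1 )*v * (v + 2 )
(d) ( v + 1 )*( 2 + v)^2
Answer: b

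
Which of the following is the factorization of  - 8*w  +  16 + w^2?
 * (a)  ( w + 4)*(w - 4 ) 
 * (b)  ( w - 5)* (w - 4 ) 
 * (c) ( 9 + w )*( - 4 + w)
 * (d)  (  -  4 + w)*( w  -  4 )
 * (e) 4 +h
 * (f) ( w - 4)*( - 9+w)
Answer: d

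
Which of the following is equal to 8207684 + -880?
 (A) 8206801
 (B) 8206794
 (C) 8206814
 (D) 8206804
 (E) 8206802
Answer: D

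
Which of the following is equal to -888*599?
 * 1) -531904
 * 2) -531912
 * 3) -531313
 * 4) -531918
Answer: 2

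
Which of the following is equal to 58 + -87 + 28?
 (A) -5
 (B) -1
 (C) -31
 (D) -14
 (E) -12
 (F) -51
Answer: B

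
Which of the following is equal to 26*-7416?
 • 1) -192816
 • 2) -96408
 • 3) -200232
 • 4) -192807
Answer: 1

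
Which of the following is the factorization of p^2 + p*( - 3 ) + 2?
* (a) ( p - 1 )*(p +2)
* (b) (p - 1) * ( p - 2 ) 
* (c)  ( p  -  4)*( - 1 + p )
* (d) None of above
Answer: b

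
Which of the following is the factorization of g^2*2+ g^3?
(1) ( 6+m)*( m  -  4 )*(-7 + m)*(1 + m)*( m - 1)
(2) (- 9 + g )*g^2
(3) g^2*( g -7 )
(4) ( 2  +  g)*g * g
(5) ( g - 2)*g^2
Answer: 4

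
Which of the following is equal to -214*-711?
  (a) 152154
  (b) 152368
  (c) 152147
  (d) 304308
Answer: a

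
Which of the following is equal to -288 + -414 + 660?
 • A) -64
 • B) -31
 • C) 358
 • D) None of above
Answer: D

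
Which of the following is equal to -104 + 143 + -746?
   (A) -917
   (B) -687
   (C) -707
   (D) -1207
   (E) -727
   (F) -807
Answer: C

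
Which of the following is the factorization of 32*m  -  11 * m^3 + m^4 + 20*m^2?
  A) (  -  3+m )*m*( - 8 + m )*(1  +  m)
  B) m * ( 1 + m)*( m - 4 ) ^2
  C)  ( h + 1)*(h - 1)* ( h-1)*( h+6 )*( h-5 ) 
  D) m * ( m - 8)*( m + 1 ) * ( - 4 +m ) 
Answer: D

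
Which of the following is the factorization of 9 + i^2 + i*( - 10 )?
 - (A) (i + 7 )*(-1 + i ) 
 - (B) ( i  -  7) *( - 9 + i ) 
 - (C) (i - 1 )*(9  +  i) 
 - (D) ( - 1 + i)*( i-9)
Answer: D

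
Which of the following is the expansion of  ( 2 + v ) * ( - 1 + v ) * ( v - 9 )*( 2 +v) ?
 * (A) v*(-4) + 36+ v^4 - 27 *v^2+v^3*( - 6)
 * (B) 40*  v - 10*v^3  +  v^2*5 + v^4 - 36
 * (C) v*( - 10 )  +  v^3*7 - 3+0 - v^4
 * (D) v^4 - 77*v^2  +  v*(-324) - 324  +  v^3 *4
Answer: A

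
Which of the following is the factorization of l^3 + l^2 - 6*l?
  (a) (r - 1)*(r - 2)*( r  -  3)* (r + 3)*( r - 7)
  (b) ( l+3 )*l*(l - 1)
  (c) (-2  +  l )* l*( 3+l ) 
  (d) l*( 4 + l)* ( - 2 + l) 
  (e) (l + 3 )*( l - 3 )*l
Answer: c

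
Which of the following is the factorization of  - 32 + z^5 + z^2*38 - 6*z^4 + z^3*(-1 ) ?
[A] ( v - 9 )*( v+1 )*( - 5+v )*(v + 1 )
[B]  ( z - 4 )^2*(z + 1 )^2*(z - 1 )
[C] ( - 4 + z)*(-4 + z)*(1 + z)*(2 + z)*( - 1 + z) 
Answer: C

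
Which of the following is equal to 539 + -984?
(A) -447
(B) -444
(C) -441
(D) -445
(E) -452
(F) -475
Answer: D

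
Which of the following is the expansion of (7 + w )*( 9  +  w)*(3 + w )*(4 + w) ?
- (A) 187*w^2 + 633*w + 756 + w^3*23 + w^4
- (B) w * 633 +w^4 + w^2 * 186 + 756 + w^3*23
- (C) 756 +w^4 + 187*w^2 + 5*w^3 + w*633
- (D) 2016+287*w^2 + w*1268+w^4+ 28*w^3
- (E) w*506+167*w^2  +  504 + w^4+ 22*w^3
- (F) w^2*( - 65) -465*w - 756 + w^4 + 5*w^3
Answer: A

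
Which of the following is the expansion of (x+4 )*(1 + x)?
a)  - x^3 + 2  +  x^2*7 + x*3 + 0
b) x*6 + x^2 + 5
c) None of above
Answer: c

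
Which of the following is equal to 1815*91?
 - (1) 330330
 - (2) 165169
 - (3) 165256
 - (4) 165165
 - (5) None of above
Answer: 4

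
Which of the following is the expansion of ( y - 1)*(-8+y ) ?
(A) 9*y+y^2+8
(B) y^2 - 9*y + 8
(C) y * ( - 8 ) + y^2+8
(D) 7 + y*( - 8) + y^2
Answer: B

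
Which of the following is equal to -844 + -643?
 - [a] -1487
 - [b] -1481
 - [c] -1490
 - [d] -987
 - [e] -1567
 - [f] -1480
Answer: a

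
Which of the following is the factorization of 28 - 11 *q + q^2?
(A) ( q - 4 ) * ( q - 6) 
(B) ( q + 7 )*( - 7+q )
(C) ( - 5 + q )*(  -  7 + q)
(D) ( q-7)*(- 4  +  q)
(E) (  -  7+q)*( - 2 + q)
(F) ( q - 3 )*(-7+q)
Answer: D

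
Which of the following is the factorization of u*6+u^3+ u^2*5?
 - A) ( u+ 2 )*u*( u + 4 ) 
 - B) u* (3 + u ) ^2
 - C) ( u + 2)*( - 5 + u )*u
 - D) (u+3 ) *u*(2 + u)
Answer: D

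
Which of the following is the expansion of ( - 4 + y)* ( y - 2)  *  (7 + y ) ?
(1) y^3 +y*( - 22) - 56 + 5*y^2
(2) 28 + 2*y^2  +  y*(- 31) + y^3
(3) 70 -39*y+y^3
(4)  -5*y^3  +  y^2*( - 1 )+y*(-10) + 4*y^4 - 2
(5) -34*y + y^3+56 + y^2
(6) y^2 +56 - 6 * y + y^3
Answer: 5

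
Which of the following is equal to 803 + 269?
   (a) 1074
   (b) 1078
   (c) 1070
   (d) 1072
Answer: d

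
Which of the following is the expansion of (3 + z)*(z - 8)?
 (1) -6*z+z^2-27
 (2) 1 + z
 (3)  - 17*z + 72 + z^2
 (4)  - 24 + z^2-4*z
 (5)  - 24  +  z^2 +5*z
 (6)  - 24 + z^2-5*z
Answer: 6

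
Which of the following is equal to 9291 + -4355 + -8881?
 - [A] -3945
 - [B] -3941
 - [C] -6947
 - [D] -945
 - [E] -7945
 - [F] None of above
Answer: A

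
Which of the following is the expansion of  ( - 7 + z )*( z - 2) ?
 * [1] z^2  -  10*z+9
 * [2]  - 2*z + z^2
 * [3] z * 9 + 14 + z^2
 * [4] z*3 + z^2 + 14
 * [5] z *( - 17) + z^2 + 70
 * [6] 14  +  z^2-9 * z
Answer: 6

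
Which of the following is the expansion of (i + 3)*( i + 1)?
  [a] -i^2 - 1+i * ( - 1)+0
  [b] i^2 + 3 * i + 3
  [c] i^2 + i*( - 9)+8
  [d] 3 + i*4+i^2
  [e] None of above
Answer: d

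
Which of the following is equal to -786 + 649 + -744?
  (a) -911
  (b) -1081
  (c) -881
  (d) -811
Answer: c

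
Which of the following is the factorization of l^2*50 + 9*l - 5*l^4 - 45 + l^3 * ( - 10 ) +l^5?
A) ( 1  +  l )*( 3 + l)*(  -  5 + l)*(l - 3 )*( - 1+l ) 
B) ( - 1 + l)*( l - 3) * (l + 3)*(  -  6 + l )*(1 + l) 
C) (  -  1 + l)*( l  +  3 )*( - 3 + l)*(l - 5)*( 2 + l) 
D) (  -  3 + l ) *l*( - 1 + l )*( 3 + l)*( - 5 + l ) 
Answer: A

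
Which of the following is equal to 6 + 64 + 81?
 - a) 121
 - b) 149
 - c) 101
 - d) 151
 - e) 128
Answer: d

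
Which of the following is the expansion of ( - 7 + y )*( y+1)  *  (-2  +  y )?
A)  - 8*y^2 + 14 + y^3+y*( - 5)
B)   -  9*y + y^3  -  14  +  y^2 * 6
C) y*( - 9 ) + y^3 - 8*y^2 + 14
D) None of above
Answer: D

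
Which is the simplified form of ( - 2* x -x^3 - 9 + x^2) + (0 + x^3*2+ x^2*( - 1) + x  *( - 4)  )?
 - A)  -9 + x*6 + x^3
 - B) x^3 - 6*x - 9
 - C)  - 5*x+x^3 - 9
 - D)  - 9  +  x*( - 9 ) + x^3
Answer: B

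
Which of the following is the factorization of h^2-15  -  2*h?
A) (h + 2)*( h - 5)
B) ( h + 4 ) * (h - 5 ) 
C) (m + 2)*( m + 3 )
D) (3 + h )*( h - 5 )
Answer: D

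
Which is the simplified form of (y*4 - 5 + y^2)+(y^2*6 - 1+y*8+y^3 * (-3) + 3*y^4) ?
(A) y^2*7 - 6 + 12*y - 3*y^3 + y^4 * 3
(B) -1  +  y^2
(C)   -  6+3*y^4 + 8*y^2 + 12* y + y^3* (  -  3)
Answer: A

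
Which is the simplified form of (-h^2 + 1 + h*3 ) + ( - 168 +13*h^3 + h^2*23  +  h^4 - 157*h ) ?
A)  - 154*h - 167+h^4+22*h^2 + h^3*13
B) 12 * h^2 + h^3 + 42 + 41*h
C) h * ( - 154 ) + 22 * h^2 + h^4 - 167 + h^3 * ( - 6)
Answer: A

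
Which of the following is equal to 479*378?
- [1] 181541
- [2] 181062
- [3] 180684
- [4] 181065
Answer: 2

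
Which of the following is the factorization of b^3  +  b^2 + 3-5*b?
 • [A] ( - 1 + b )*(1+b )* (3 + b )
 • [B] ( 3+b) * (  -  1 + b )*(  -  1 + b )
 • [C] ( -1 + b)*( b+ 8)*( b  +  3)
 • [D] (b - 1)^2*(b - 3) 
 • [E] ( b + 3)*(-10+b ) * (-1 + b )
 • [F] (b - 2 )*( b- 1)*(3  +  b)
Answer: B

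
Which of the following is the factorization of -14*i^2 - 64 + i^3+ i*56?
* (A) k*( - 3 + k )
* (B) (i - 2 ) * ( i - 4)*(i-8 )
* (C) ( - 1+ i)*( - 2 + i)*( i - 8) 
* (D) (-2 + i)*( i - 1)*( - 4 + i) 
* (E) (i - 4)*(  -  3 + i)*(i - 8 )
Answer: B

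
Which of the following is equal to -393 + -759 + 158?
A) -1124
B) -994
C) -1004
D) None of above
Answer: B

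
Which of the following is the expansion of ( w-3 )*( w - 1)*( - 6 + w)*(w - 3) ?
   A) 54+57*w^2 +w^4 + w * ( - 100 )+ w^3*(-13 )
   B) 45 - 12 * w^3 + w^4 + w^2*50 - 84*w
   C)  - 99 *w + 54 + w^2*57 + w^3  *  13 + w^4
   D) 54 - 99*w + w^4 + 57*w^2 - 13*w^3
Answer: D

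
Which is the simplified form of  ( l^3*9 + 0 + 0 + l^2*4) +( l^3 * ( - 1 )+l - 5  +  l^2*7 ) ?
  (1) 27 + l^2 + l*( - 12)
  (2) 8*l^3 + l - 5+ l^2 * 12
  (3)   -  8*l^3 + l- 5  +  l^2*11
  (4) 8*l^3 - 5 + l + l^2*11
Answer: 4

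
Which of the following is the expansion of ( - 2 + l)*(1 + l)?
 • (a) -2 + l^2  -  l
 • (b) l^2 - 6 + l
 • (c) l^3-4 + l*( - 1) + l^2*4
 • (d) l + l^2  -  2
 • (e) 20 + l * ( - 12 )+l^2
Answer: a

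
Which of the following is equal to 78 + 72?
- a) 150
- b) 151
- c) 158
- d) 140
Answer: a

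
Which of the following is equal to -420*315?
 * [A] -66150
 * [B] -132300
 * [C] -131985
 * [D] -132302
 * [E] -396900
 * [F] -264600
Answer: B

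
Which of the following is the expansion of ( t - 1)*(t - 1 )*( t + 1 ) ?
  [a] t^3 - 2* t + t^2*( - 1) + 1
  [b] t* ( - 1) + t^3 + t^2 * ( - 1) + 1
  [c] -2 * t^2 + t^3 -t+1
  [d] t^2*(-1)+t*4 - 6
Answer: b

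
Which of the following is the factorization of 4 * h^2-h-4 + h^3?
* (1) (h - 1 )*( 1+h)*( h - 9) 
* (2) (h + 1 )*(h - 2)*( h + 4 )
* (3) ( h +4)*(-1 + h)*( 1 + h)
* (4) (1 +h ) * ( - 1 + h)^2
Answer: 3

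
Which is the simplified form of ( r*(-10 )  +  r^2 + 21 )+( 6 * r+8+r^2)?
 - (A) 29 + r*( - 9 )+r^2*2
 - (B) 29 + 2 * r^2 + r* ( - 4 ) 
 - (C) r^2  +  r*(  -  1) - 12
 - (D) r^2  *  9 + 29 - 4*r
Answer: B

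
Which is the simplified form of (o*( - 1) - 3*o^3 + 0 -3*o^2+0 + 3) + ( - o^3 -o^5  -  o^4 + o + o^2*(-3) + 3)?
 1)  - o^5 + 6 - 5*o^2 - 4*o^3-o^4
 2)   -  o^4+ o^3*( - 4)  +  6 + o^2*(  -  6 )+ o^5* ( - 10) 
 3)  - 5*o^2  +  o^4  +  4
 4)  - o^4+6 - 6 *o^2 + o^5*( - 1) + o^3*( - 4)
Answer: 4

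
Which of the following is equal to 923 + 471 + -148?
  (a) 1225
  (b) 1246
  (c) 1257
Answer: b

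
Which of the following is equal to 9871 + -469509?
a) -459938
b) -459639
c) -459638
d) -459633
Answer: c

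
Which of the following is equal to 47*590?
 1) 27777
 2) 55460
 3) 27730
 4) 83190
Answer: 3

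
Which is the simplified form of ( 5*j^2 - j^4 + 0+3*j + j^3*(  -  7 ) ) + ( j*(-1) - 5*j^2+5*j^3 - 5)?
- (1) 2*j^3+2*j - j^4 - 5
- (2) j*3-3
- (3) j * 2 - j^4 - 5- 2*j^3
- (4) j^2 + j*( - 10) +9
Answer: 3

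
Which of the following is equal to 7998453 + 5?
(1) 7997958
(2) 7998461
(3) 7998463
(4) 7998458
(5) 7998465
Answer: 4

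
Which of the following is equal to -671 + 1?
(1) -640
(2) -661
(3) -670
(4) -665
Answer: 3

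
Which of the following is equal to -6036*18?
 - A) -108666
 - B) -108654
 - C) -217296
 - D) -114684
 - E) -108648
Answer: E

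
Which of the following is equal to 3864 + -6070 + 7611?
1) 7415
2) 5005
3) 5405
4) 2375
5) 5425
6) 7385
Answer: 3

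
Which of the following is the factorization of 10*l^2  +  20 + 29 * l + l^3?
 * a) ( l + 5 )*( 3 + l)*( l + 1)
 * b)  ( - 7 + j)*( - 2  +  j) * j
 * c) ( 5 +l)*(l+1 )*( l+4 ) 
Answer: c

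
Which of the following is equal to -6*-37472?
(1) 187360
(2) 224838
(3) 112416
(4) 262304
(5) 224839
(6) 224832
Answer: 6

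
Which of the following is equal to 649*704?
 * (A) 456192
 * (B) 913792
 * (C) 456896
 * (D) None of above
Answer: C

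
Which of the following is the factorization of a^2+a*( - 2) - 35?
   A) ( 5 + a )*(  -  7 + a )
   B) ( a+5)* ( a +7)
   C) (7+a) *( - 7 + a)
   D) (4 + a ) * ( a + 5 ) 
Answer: A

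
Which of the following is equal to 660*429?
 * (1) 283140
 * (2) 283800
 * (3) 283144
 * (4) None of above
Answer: 1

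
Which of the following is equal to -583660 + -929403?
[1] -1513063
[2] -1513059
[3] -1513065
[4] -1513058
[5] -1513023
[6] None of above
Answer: 1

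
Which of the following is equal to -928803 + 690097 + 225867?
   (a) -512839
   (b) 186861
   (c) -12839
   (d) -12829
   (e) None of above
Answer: c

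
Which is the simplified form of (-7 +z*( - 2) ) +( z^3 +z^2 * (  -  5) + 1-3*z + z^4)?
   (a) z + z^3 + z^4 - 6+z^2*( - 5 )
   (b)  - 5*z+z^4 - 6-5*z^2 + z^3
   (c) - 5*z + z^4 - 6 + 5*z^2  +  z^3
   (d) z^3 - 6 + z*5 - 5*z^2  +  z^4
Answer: b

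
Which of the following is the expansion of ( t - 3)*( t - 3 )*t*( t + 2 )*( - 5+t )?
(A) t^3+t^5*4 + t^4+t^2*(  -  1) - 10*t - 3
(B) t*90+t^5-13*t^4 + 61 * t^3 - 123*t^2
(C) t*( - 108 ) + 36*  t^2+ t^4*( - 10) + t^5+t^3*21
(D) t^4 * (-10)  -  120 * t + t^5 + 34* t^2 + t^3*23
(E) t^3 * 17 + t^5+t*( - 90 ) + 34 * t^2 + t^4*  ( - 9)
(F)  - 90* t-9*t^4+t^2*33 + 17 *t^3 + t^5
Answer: F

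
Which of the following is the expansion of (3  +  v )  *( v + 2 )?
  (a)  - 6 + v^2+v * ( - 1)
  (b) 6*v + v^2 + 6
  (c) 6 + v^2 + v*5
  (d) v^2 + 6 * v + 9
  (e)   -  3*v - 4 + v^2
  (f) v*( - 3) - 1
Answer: c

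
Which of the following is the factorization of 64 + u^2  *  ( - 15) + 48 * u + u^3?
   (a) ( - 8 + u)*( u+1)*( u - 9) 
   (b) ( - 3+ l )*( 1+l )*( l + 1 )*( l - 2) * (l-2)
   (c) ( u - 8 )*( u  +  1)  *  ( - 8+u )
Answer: c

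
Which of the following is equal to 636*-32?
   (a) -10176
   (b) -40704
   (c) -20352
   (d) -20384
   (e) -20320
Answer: c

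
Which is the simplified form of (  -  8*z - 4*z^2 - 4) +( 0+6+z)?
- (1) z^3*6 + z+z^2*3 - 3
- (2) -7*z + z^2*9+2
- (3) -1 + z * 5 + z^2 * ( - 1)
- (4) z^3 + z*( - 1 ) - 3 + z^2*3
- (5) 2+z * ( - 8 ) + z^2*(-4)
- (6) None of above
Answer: 6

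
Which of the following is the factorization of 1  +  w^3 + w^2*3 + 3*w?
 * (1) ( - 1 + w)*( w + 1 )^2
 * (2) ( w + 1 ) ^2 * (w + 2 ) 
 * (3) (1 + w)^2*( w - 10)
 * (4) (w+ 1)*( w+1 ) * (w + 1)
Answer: 4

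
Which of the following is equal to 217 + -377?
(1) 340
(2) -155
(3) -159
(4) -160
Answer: 4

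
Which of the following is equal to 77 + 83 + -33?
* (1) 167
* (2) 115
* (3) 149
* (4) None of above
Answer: 4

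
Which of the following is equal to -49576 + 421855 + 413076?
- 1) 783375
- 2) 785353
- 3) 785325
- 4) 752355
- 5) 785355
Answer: 5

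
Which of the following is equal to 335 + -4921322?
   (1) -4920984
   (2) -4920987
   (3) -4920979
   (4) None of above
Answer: 2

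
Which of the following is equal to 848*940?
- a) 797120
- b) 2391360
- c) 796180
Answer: a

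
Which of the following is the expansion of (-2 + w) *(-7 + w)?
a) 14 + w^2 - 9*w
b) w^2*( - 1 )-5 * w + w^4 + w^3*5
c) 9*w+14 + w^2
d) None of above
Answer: a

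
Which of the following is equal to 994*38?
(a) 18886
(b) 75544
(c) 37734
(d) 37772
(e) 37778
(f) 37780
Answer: d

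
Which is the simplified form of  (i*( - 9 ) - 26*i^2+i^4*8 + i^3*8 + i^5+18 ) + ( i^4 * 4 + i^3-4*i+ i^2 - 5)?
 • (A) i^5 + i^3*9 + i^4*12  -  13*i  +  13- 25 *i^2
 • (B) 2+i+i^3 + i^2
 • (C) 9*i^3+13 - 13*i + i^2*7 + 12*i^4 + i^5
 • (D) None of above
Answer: A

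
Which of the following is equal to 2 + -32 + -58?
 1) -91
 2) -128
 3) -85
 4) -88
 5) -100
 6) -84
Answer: 4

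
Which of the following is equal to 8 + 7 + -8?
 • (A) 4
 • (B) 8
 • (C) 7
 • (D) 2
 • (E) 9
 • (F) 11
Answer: C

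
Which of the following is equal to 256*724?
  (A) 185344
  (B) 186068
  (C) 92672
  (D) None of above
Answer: A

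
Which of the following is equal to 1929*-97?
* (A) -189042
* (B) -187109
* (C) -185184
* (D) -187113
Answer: D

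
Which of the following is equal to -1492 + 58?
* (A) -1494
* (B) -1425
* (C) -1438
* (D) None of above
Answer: D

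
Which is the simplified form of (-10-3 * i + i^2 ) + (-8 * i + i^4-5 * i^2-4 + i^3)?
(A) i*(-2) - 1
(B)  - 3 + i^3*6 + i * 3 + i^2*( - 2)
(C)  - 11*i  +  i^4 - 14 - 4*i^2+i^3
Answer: C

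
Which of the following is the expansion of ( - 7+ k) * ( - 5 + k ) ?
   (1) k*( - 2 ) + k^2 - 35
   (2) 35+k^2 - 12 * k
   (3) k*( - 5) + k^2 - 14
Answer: 2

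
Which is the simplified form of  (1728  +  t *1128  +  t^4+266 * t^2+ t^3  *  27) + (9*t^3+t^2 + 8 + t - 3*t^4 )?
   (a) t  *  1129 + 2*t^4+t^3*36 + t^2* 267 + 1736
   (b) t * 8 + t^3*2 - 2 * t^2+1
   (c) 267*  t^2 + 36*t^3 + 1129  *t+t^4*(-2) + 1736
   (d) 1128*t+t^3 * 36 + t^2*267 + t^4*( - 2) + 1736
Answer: c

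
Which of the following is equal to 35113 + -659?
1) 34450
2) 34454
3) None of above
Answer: 2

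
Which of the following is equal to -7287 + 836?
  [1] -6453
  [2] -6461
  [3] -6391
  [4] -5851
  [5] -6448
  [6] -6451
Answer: 6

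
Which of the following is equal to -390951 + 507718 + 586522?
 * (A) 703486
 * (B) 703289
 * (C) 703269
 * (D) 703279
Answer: B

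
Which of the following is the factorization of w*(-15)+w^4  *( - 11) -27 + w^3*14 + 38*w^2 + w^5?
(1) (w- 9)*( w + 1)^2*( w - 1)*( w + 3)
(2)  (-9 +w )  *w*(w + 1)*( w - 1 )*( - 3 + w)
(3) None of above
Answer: 3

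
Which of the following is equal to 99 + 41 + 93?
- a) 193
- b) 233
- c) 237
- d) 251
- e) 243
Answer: b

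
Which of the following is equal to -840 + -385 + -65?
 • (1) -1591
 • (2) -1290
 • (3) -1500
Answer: 2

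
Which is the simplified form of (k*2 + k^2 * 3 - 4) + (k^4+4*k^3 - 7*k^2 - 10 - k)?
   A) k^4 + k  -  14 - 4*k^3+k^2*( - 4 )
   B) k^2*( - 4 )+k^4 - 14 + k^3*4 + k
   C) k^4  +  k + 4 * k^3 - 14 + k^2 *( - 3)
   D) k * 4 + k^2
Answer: B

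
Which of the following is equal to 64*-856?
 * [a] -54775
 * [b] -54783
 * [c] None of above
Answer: c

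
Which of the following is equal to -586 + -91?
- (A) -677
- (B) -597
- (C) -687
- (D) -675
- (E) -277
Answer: A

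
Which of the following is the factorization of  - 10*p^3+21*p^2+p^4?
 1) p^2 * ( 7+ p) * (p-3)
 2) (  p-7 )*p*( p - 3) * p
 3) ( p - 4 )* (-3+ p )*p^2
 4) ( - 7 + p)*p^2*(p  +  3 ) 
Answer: 2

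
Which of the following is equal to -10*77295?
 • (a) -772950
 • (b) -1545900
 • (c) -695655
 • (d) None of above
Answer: a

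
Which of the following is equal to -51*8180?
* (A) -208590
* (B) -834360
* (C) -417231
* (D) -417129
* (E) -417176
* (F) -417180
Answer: F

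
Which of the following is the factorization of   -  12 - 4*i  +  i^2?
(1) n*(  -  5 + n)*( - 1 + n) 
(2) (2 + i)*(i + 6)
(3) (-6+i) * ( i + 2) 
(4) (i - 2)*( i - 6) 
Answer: 3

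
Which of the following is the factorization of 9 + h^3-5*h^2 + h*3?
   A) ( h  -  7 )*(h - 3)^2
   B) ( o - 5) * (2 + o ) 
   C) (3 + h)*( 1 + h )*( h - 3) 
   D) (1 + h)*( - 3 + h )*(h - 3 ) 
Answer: D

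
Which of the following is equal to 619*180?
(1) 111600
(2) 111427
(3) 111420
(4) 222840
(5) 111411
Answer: 3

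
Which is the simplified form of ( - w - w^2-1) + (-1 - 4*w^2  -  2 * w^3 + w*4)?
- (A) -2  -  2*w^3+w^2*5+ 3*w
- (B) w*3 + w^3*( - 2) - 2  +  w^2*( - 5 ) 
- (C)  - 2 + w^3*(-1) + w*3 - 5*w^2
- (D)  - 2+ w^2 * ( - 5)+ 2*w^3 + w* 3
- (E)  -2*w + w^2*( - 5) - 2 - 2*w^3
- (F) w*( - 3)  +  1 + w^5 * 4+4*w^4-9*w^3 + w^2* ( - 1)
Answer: B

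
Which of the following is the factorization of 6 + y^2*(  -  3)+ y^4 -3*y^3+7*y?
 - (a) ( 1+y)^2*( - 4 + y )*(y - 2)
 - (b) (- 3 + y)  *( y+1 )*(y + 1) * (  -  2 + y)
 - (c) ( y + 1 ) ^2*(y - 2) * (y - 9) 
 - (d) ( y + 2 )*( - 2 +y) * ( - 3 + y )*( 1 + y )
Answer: b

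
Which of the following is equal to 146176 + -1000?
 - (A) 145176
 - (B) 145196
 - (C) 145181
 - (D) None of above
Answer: A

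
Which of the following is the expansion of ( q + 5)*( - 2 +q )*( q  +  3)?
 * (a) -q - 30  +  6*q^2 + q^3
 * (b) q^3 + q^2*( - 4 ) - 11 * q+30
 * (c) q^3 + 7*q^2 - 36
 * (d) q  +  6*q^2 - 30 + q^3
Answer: a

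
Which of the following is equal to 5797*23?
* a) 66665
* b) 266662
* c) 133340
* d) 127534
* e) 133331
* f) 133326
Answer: e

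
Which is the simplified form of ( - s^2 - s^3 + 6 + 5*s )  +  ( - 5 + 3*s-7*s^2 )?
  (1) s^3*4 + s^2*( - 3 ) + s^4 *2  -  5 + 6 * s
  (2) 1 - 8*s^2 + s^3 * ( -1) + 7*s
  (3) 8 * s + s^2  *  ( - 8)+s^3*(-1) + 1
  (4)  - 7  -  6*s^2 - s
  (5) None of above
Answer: 3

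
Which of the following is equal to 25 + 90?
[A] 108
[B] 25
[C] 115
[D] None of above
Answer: C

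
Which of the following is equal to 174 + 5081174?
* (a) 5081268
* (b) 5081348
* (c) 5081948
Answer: b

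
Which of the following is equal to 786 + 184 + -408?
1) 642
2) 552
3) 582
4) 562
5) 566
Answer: 4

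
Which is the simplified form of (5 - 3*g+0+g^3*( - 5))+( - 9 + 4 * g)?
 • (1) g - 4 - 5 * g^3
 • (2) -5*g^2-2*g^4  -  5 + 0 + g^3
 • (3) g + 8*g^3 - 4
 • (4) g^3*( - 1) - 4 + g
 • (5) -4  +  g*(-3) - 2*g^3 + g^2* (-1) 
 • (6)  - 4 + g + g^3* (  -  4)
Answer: 1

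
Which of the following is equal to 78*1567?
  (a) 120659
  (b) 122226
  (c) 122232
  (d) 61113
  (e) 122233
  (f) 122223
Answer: b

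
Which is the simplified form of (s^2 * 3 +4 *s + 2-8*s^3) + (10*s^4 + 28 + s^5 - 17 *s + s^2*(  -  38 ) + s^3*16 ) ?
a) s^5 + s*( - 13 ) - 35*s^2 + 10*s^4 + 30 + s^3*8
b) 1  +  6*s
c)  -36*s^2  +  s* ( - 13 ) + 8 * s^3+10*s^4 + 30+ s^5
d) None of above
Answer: a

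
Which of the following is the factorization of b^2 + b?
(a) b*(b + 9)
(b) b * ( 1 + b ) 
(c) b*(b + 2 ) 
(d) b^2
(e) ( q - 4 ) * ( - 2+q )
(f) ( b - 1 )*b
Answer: b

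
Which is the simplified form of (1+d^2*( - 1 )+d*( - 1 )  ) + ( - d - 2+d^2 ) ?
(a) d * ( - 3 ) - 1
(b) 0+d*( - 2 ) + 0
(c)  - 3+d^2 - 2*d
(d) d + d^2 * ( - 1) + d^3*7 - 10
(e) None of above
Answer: e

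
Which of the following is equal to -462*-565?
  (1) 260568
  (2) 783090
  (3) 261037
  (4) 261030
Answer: 4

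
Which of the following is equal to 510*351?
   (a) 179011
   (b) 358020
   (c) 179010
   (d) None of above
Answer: c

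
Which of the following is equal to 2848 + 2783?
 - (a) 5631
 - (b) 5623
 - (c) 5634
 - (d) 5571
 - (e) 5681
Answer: a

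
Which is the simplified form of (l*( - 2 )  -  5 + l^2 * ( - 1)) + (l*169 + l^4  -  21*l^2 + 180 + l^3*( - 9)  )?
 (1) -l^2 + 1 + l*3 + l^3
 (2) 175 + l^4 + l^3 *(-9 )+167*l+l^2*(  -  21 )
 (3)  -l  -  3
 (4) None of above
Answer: 4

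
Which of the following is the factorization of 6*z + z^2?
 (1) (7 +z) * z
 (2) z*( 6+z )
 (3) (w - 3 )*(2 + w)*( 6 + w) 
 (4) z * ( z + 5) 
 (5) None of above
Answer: 2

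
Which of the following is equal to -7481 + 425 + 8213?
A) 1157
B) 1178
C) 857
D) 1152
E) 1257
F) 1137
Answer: A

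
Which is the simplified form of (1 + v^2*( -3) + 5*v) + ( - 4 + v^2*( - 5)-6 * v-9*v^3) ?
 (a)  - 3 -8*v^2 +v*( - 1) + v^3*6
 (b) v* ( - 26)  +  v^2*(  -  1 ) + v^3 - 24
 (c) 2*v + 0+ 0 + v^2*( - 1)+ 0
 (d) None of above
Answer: d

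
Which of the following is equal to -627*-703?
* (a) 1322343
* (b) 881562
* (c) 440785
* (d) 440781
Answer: d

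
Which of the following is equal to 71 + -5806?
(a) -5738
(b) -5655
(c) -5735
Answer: c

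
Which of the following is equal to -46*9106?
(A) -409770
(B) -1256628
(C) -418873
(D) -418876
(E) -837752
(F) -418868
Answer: D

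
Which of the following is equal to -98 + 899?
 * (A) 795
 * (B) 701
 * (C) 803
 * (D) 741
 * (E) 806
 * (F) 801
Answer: F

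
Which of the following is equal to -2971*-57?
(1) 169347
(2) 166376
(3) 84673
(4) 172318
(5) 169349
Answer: 1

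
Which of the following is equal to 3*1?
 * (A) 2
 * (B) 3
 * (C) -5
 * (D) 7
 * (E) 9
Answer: B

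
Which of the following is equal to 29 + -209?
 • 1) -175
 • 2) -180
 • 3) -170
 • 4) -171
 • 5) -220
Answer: 2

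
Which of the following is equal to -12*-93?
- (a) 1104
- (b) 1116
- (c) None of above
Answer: b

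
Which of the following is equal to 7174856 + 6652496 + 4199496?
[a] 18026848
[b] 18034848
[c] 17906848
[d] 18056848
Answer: a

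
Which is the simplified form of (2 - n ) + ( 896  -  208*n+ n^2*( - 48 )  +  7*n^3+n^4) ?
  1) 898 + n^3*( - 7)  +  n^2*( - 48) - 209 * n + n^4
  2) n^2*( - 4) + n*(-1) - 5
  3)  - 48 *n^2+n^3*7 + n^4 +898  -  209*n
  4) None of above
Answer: 3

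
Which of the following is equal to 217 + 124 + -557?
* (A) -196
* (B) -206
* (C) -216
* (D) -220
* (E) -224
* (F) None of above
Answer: C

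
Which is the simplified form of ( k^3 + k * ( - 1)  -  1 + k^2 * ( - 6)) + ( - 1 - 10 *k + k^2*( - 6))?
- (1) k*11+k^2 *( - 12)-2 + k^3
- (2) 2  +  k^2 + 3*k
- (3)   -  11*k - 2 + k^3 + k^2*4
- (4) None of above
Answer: 4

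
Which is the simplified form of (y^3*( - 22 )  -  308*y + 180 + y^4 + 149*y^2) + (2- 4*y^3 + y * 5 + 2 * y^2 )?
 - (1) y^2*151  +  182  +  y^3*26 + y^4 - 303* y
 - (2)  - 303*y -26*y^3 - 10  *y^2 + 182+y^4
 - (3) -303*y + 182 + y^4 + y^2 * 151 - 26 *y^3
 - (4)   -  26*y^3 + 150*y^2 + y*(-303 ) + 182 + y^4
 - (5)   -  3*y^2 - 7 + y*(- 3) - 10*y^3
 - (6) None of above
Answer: 3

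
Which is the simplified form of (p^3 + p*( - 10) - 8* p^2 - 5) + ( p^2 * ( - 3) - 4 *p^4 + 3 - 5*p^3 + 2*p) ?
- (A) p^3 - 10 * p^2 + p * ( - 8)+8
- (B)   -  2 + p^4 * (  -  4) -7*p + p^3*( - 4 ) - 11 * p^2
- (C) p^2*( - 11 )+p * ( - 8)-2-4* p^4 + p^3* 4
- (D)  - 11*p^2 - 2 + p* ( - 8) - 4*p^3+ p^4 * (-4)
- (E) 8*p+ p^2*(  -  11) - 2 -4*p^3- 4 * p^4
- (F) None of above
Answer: D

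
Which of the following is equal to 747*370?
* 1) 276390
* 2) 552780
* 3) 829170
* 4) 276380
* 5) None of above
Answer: 1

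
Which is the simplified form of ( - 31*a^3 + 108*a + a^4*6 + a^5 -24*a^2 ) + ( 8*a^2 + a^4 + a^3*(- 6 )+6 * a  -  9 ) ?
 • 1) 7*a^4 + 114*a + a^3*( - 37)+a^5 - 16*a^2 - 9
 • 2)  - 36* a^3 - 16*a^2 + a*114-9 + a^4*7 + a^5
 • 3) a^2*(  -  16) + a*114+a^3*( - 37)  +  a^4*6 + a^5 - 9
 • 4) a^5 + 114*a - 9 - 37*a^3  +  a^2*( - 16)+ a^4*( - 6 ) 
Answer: 1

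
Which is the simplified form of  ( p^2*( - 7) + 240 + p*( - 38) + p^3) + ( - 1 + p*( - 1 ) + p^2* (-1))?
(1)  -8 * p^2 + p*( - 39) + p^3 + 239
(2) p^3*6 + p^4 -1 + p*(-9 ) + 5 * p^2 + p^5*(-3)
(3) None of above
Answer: 1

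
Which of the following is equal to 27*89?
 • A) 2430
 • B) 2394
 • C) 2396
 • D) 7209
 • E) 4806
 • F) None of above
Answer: F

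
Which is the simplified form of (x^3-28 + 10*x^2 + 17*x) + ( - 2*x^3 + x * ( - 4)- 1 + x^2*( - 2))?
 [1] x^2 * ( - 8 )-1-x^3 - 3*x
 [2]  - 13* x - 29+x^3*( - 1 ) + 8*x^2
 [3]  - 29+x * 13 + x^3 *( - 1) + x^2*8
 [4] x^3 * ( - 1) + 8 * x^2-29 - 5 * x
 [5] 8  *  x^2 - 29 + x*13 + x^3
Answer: 3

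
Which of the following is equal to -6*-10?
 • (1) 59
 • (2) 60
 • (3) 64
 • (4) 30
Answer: 2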